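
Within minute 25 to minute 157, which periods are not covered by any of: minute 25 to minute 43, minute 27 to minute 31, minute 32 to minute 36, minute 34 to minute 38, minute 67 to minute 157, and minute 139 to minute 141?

After merging, the occupied span is minute 25 to minute 43, minute 67 to minute 157.
Uncovered inside minute 25 to minute 157: minute 43 to minute 67.

minute 43 to minute 67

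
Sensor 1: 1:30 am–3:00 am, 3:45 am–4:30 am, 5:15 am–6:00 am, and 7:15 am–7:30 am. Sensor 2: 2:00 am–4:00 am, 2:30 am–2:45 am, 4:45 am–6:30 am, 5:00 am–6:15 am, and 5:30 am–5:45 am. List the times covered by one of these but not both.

B, merged: 2:00 am-4:00 am, 4:45 am-6:30 am.
A but not B: 1:30 am-2:00 am, 4:00 am-4:30 am, 7:15 am-7:30 am.
B but not A: 3:00 am-3:45 am, 4:45 am-5:15 am, 6:00 am-6:30 am.
Combining gives A △ B.

1:30 am-2:00 am, 3:00 am-3:45 am, 4:00 am-4:30 am, 4:45 am-5:15 am, 6:00 am-6:30 am, 7:15 am-7:30 am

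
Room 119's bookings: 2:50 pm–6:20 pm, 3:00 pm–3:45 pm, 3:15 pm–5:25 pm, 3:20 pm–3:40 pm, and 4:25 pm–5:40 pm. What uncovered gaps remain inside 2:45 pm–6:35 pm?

2:45 pm-2:50 pm, 6:20 pm-6:35 pm

The merged coverage is 2:50 pm-6:20 pm.
Uncovered inside 2:45 pm-6:35 pm: 2:45 pm-2:50 pm, 6:20 pm-6:35 pm.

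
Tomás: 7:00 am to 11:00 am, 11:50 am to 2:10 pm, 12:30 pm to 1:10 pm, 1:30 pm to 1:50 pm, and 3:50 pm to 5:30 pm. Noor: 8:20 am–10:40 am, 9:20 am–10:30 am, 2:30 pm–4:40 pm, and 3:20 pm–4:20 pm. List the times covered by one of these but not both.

7:00 am–8:20 am, 10:40 am–11:00 am, 11:50 am–2:10 pm, 2:30 pm–3:50 pm, 4:40 pm–5:30 pm

First set merges to 7:00 am–11:00 am, 11:50 am–2:10 pm, 3:50 pm–5:30 pm.
Second set merges to 8:20 am–10:40 am, 2:30 pm–4:40 pm.
A \ B = 7:00 am–8:20 am, 10:40 am–11:00 am, 11:50 am–2:10 pm, 4:40 pm–5:30 pm.
B \ A = 2:30 pm–3:50 pm.
Union of the two gives the symmetric difference.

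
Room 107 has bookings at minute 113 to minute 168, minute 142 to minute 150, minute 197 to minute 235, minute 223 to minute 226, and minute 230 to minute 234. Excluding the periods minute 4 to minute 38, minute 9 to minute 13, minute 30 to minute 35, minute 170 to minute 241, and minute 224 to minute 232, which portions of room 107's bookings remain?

A, merged: minute 113 to minute 168, minute 197 to minute 235.
B, merged: minute 4 to minute 38, minute 170 to minute 241.
minute 113 to minute 168: no B overlap → unchanged.
minute 197 to minute 235: fully covered by B → removed.

minute 113 to minute 168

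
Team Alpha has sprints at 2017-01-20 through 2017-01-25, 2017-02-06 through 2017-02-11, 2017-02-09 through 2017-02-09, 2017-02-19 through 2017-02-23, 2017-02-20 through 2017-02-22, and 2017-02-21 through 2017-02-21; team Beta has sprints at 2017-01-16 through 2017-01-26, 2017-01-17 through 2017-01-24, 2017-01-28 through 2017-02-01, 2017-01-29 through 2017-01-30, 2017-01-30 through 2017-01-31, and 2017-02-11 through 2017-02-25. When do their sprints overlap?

First set merges to 2017-01-20 through 2017-01-25, 2017-02-06 through 2017-02-11, 2017-02-19 through 2017-02-23.
Second set merges to 2017-01-16 through 2017-01-26, 2017-01-28 through 2017-02-01, 2017-02-11 through 2017-02-25.
2017-01-20 through 2017-01-25 ∩ B → 2017-01-20 through 2017-01-25.
2017-02-06 through 2017-02-11 ∩ B → 2017-02-11 through 2017-02-11.
2017-02-19 through 2017-02-23 ∩ B → 2017-02-19 through 2017-02-23.

2017-01-20 through 2017-01-25, 2017-02-11 through 2017-02-11, 2017-02-19 through 2017-02-23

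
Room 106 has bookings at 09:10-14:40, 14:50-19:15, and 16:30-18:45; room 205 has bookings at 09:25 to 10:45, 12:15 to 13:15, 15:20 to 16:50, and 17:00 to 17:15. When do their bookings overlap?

09:25–10:45, 12:15–13:15, 15:20–16:50, 17:00–17:15

Merge the first list: 09:10–14:40, 14:50–19:15.
09:10–14:40 meets the second set on 09:25–10:45, 12:15–13:15.
14:50–19:15 meets the second set on 15:20–16:50, 17:00–17:15.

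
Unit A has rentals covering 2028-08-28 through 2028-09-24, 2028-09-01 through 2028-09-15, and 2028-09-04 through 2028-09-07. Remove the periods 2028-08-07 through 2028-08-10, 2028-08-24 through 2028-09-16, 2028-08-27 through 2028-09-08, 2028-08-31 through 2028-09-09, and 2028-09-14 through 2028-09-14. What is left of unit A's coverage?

2028-09-17 through 2028-09-24

A, merged: 2028-08-28 through 2028-09-24.
B, merged: 2028-08-07 through 2028-08-10, 2028-08-24 through 2028-09-16.
2028-08-28 through 2028-09-24 with B removed leaves 2028-09-17 through 2028-09-24.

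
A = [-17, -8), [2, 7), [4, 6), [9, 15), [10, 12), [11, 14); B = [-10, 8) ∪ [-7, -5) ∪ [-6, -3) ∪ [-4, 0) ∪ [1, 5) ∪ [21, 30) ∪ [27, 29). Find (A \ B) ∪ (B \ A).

Merge the first list: [-17, -8), [2, 7), [9, 15).
Merge the second list: [-10, 8), [21, 30).
Only in the first: [-17, -10), [9, 15).
Only in the second: [-8, 2), [7, 8), [21, 30).
Together these are the periods covered by exactly one.

[-17, -10) ∪ [-8, 2) ∪ [7, 8) ∪ [9, 15) ∪ [21, 30)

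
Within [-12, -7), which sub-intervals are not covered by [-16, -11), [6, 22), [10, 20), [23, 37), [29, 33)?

[-11, -7)

Covered (merged): [-16, -11), [6, 22), [23, 37).
Uncovered inside [-12, -7): [-11, -7).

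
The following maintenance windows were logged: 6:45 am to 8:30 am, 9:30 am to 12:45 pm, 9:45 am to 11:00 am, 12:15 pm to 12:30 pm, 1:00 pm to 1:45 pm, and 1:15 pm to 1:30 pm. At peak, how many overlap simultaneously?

2

At 9:45 am, 2 of the intervals are simultaneously active.
No point has more.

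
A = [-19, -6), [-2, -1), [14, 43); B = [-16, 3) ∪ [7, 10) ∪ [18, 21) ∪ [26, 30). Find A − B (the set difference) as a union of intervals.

[-19, -6) \ B = [-19, -16).
[-2, -1): entirely removed.
[14, 43) \ B = [14, 18), [21, 26), [30, 43).

[-19, -16) ∪ [14, 18) ∪ [21, 26) ∪ [30, 43)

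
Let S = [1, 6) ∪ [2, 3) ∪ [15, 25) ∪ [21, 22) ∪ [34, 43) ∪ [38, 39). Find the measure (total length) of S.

Merged: [1, 6), [15, 25), [34, 43).
Lengths: 5 + 10 + 9 = 24.

24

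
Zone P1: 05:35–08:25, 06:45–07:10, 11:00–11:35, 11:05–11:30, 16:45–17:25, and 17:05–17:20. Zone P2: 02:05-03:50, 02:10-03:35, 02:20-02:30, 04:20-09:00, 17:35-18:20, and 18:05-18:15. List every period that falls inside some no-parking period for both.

First set merges to 05:35-08:25, 11:00-11:35, 16:45-17:25.
Second set merges to 02:05-03:50, 04:20-09:00, 17:35-18:20.
05:35-08:25 overlaps B on 05:35-08:25.
11:00-11:35 falls entirely outside B.
16:45-17:25 falls entirely outside B.

05:35-08:25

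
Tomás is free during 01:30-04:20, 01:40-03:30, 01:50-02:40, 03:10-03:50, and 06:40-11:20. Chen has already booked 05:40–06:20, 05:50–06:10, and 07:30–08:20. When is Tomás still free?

Merge the first list: 01:30–04:20, 06:40–11:20.
Merge the second list: 05:40–06:20, 07:30–08:20.
01:30–04:20 is untouched.
06:40–11:20 with B removed leaves 06:40–07:30, 08:20–11:20.

01:30–04:20, 06:40–07:30, 08:20–11:20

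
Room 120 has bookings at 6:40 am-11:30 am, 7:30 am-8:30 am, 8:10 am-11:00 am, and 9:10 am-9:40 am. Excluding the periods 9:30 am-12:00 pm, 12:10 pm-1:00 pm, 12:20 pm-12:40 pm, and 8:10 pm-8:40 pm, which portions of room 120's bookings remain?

6:40 am-9:30 am

First set merges to 6:40 am-11:30 am.
Second set merges to 9:30 am-12:00 pm, 12:10 pm-1:00 pm, 8:10 pm-8:40 pm.
6:40 am-11:30 am \ B = 6:40 am-9:30 am.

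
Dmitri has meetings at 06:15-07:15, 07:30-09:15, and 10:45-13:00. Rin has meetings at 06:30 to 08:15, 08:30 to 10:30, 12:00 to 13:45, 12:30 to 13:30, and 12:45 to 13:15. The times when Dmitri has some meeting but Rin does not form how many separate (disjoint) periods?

B, merged: 06:30–08:15, 08:30–10:30, 12:00–13:45.
A \ B = 06:15–06:30, 08:15–08:30, 10:45–12:00.
That is 3 disjoint pieces.

3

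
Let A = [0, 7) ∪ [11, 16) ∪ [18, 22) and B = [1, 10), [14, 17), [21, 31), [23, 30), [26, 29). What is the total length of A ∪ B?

29

Second set merges to [1, 10), [14, 17), [21, 31).
A ∪ B = [0, 10), [11, 17), [18, 31).
Total: 10 + 6 + 13 = 29.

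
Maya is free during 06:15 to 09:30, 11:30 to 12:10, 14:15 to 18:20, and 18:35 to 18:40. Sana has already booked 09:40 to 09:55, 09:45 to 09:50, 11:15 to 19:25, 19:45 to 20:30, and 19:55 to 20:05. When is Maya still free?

B, merged: 09:40–09:55, 11:15–19:25, 19:45–20:30.
06:15–09:30: nothing removed.
11:30–12:10: entirely removed.
14:15–18:20: entirely removed.
18:35–18:40: entirely removed.

06:15–09:30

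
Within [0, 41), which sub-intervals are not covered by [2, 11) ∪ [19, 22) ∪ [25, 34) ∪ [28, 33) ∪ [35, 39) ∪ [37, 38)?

[0, 2) ∪ [11, 19) ∪ [22, 25) ∪ [34, 35) ∪ [39, 41)

The merged coverage is [2, 11), [19, 22), [25, 34), [35, 39).
Uncovered inside [0, 41): [0, 2), [11, 19), [22, 25), [34, 35), [39, 41).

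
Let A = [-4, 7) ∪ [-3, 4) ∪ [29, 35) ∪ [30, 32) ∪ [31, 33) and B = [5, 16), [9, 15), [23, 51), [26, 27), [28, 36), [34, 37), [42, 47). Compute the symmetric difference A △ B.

[-4, 5) ∪ [7, 16) ∪ [23, 29) ∪ [35, 51)

A, merged: [-4, 7), [29, 35).
B, merged: [5, 16), [23, 51).
A but not B: [-4, 5).
B but not A: [7, 16), [23, 29), [35, 51).
Combining gives A △ B.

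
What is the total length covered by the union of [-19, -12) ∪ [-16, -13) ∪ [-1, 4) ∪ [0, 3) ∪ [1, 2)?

12

Merged: [-19, -12), [-1, 4).
Lengths: 7 + 5 = 12.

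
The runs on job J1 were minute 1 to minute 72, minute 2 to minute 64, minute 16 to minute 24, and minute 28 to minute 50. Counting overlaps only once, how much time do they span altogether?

71 minutes

Merged: minute 1 to minute 72.
Length: 71 minutes.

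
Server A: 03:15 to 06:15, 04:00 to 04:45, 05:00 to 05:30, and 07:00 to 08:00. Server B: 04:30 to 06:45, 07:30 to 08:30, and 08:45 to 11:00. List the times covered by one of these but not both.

03:15–04:30, 06:15–06:45, 07:00–07:30, 08:00–08:30, 08:45–11:00

Merge the first list: 03:15–06:15, 07:00–08:00.
A but not B: 03:15–04:30, 07:00–07:30.
B but not A: 06:15–06:45, 08:00–08:30, 08:45–11:00.
Combining gives A △ B.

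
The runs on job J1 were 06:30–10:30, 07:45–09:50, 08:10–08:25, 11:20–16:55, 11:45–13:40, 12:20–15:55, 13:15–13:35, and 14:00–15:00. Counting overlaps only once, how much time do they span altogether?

Merged: 06:30-10:30, 11:20-16:55.
Lengths: 4 h + 5 h 35 min = 9 h 35 min.

9 h 35 min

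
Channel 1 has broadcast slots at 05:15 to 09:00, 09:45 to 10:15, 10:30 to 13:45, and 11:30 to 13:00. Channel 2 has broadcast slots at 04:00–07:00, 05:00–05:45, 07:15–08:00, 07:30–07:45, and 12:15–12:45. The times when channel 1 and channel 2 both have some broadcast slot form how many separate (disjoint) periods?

3

First set merges to 05:15–09:00, 09:45–10:15, 10:30–13:45.
Second set merges to 04:00–07:00, 07:15–08:00, 12:15–12:45.
A ∩ B = 05:15–07:00, 07:15–08:00, 12:15–12:45.
That is 3 disjoint pieces.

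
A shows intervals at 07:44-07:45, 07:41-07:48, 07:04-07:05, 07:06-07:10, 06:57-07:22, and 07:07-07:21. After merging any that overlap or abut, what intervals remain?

06:57-07:22, 07:41-07:48

Sort by start: 06:57-07:22, 07:04-07:05, 07:06-07:10, 07:07-07:21, 07:41-07:48, 07:44-07:45.
07:04-07:05 overlaps/touches 06:57-07:22 → extend to 06:57-07:22.
07:06-07:10 overlaps/touches 06:57-07:22 → extend to 06:57-07:22.
07:07-07:21 overlaps/touches 06:57-07:22 → extend to 06:57-07:22.
07:41-07:48 is disjoint → start new block.
07:44-07:45 overlaps/touches 07:41-07:48 → extend to 07:41-07:48.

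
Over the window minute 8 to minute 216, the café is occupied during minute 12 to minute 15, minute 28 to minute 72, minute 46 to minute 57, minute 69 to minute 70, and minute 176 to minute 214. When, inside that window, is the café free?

minute 8 to minute 12, minute 15 to minute 28, minute 72 to minute 176, minute 214 to minute 216

The merged coverage is minute 12 to minute 15, minute 28 to minute 72, minute 176 to minute 214.
Uncovered inside minute 8 to minute 216: minute 8 to minute 12, minute 15 to minute 28, minute 72 to minute 176, minute 214 to minute 216.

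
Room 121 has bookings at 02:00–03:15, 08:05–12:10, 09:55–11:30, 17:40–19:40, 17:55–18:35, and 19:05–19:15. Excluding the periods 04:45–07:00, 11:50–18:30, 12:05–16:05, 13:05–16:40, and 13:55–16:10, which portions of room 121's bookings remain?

02:00–03:15, 08:05–11:50, 18:30–19:40

Merge the first list: 02:00–03:15, 08:05–12:10, 17:40–19:40.
Merge the second list: 04:45–07:00, 11:50–18:30.
02:00–03:15: nothing removed.
08:05–12:10 \ B = 08:05–11:50.
17:40–19:40 \ B = 18:30–19:40.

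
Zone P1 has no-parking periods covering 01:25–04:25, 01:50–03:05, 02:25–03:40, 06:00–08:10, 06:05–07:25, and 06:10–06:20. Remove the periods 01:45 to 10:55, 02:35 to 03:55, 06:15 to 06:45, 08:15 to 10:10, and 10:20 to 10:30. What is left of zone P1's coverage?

01:25–01:45

Merge the first list: 01:25–04:25, 06:00–08:10.
Merge the second list: 01:45–10:55.
01:25–04:25 \ B = 01:25–01:45.
06:00–08:10: entirely removed.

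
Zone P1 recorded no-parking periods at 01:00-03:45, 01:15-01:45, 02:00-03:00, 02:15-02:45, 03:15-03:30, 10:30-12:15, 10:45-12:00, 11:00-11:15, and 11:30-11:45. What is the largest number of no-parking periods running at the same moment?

3

Sweep endpoints in order; track running count of active intervals.
Peak of 3 reached at 02:15.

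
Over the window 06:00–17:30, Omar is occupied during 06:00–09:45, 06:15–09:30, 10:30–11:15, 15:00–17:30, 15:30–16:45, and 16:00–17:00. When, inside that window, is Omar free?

After merging, the occupied span is 06:00–09:45, 10:30–11:15, 15:00–17:30.
Gaps within 06:00–17:30: 09:45–10:30, 11:15–15:00.

09:45–10:30, 11:15–15:00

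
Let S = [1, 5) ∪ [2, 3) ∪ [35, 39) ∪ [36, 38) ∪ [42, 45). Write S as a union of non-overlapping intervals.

[2, 3) overlaps/touches [1, 5) → extend to [1, 5).
[35, 39) is disjoint → start new block.
[36, 38) overlaps/touches [35, 39) → extend to [35, 39).
[42, 45) is disjoint → start new block.

[1, 5) ∪ [35, 39) ∪ [42, 45)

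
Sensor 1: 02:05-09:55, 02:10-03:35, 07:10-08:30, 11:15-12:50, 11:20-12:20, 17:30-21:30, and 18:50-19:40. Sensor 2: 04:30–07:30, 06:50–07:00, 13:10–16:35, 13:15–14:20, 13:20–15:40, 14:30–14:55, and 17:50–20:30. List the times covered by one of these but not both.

02:05-04:30, 07:30-09:55, 11:15-12:50, 13:10-16:35, 17:30-17:50, 20:30-21:30

A, merged: 02:05-09:55, 11:15-12:50, 17:30-21:30.
B, merged: 04:30-07:30, 13:10-16:35, 17:50-20:30.
A \ B = 02:05-04:30, 07:30-09:55, 11:15-12:50, 17:30-17:50, 20:30-21:30.
B \ A = 13:10-16:35.
Union of the two gives the symmetric difference.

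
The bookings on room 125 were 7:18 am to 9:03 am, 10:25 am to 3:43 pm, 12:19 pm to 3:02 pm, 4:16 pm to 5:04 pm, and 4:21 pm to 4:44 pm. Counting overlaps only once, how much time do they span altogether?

Merged: 7:18 am–9:03 am, 10:25 am–3:43 pm, 4:16 pm–5:04 pm.
Lengths: 1 h 45 min + 5 h 18 min + 48 min = 7 h 51 min.

7 h 51 min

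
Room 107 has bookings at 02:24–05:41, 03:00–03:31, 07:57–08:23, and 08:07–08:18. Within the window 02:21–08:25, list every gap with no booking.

After merging, the occupied span is 02:24–05:41, 07:57–08:23.
Gaps within 02:21–08:25: 02:21–02:24, 05:41–07:57, 08:23–08:25.

02:21–02:24, 05:41–07:57, 08:23–08:25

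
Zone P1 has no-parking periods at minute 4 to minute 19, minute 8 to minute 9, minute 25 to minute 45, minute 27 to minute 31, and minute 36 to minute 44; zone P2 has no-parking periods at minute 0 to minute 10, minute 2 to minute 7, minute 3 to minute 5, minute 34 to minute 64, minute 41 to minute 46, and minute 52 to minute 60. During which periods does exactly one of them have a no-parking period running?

minute 0 to minute 4, minute 10 to minute 19, minute 25 to minute 34, minute 45 to minute 64

First set merges to minute 4 to minute 19, minute 25 to minute 45.
Second set merges to minute 0 to minute 10, minute 34 to minute 64.
A \ B = minute 10 to minute 19, minute 25 to minute 34.
B \ A = minute 0 to minute 4, minute 45 to minute 64.
Union of the two gives the symmetric difference.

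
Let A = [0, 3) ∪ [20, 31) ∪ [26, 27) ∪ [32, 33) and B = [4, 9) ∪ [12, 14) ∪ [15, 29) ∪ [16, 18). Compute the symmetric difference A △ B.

A, merged: [0, 3), [20, 31), [32, 33).
B, merged: [4, 9), [12, 14), [15, 29).
A \ B = [0, 3), [29, 31), [32, 33).
B \ A = [4, 9), [12, 14), [15, 20).
Union of the two gives the symmetric difference.

[0, 3) ∪ [4, 9) ∪ [12, 14) ∪ [15, 20) ∪ [29, 31) ∪ [32, 33)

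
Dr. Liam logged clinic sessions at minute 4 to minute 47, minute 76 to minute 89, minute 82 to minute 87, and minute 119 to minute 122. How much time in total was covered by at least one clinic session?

59 minutes

Merged: minute 4 to minute 47, minute 76 to minute 89, minute 119 to minute 122.
Lengths: 43 minutes + 13 minutes + 3 minutes = 59 minutes.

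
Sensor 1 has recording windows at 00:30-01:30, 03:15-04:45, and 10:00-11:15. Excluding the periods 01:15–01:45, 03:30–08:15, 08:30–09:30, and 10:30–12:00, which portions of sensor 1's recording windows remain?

00:30–01:30 \ B = 00:30–01:15.
03:15–04:45 \ B = 03:15–03:30.
10:00–11:15 \ B = 10:00–10:30.

00:30–01:15, 03:15–03:30, 10:00–10:30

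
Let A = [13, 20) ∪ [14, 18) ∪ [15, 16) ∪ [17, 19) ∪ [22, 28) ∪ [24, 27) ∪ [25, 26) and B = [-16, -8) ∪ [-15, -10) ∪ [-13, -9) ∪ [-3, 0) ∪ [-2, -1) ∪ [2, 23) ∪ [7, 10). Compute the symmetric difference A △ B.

First set merges to [13, 20), [22, 28).
Second set merges to [-16, -8), [-3, 0), [2, 23).
A but not B: [23, 28).
B but not A: [-16, -8), [-3, 0), [2, 13), [20, 22).
Combining gives A △ B.

[-16, -8) ∪ [-3, 0) ∪ [2, 13) ∪ [20, 22) ∪ [23, 28)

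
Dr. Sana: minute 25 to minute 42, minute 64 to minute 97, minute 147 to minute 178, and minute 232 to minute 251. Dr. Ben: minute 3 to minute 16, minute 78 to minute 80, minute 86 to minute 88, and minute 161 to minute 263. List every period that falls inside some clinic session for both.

minute 78 to minute 80, minute 86 to minute 88, minute 161 to minute 178, minute 232 to minute 251

minute 25 to minute 42 meets no B interval.
minute 64 to minute 97 ∩ B → minute 78 to minute 80, minute 86 to minute 88.
minute 147 to minute 178 ∩ B → minute 161 to minute 178.
minute 232 to minute 251 ∩ B → minute 232 to minute 251.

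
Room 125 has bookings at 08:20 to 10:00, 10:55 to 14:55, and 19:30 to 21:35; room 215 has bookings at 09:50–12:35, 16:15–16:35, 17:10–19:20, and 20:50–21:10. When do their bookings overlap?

09:50–10:00, 10:55–12:35, 20:50–21:10

08:20–10:00 overlaps B on 09:50–10:00.
10:55–14:55 overlaps B on 10:55–12:35.
19:30–21:35 overlaps B on 20:50–21:10.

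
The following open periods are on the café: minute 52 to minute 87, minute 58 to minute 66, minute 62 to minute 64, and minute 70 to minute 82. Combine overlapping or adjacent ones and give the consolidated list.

minute 58 to minute 66 overlaps/touches minute 52 to minute 87 → extend to minute 52 to minute 87.
minute 62 to minute 64 overlaps/touches minute 52 to minute 87 → extend to minute 52 to minute 87.
minute 70 to minute 82 overlaps/touches minute 52 to minute 87 → extend to minute 52 to minute 87.

minute 52 to minute 87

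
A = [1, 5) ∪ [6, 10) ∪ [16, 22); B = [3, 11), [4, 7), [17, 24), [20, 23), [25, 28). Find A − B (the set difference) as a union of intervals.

B, merged: [3, 11), [17, 24), [25, 28).
[1, 5) \ B = [1, 3).
[6, 10): entirely removed.
[16, 22) \ B = [16, 17).

[1, 3) ∪ [16, 17)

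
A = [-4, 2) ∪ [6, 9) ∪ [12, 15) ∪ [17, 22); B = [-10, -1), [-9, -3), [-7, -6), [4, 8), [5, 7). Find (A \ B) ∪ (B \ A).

[-10, -4) ∪ [-1, 2) ∪ [4, 6) ∪ [8, 9) ∪ [12, 15) ∪ [17, 22)

Merge the second list: [-10, -1), [4, 8).
A \ B = [-1, 2), [8, 9), [12, 15), [17, 22).
B \ A = [-10, -4), [4, 6).
Union of the two gives the symmetric difference.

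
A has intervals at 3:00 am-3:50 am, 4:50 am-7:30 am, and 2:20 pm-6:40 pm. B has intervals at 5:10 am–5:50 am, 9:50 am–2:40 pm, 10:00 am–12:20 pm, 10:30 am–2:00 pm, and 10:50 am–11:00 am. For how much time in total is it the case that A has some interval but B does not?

Second set merges to 5:10 am–5:50 am, 9:50 am–2:40 pm.
A \ B = 3:00 am–3:50 am, 4:50 am–5:10 am, 5:50 am–7:30 am, 2:40 pm–6:40 pm.
Total: 50 min + 20 min + 1 h 40 min + 4 h = 6 h 50 min.

6 h 50 min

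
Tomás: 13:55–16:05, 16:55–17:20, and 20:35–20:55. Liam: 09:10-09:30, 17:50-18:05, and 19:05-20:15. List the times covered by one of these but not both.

09:10-09:30, 13:55-16:05, 16:55-17:20, 17:50-18:05, 19:05-20:15, 20:35-20:55

Only in the first: 13:55-16:05, 16:55-17:20, 20:35-20:55.
Only in the second: 09:10-09:30, 17:50-18:05, 19:05-20:15.
Together these are the periods covered by exactly one.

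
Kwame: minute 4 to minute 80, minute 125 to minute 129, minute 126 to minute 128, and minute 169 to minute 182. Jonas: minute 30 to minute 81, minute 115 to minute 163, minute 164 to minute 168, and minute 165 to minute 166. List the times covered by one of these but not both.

minute 4 to minute 30, minute 80 to minute 81, minute 115 to minute 125, minute 129 to minute 163, minute 164 to minute 168, minute 169 to minute 182

A, merged: minute 4 to minute 80, minute 125 to minute 129, minute 169 to minute 182.
B, merged: minute 30 to minute 81, minute 115 to minute 163, minute 164 to minute 168.
A but not B: minute 4 to minute 30, minute 169 to minute 182.
B but not A: minute 80 to minute 81, minute 115 to minute 125, minute 129 to minute 163, minute 164 to minute 168.
Combining gives A △ B.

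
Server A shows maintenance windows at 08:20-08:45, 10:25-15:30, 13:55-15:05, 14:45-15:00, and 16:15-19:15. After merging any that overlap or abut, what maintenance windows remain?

10:25–15:30 is disjoint → start new block.
13:55–15:05 overlaps/touches 10:25–15:30 → extend to 10:25–15:30.
14:45–15:00 overlaps/touches 10:25–15:30 → extend to 10:25–15:30.
16:15–19:15 is disjoint → start new block.

08:20–08:45, 10:25–15:30, 16:15–19:15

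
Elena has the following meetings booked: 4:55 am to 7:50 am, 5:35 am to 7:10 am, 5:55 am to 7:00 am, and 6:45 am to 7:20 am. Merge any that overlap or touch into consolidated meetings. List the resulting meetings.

4:55 am–7:50 am

5:35 am–7:10 am overlaps/touches 4:55 am–7:50 am → extend to 4:55 am–7:50 am.
5:55 am–7:00 am overlaps/touches 4:55 am–7:50 am → extend to 4:55 am–7:50 am.
6:45 am–7:20 am overlaps/touches 4:55 am–7:50 am → extend to 4:55 am–7:50 am.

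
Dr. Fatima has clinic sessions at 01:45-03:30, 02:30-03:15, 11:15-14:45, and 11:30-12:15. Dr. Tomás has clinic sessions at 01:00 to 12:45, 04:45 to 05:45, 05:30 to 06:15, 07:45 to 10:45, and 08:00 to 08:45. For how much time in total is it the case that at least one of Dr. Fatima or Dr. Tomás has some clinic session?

13 h 45 min

Merge the first list: 01:45–03:30, 11:15–14:45.
Merge the second list: 01:00–12:45.
A ∪ B = 01:00–14:45.
Total: 13 h 45 min.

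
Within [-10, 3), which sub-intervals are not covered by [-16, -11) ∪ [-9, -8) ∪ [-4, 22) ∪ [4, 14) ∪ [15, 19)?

After merging, the occupied span is [-16, -11), [-9, -8), [-4, 22).
Complement within [-10, 3): [-10, -9), [-8, -4).

[-10, -9) ∪ [-8, -4)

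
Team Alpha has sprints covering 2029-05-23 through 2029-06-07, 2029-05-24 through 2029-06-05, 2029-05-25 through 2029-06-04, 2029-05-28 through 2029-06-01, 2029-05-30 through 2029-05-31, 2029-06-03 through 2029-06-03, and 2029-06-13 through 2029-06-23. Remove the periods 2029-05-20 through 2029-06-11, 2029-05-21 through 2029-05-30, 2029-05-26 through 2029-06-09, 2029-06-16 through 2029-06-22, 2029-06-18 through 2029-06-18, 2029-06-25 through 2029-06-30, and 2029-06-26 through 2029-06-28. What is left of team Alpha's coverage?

2029-06-13 through 2029-06-15, 2029-06-23 through 2029-06-23

Merge the first list: 2029-05-23 through 2029-06-07, 2029-06-13 through 2029-06-23.
Merge the second list: 2029-05-20 through 2029-06-11, 2029-06-16 through 2029-06-22, 2029-06-25 through 2029-06-30.
2029-05-23 through 2029-06-07: entirely removed.
2029-06-13 through 2029-06-23 \ B = 2029-06-13 through 2029-06-15, 2029-06-23 through 2029-06-23.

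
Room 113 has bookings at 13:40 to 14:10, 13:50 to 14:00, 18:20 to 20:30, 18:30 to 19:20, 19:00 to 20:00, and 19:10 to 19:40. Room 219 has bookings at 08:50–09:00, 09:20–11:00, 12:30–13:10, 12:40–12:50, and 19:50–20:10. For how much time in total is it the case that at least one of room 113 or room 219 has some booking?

5 h 10 min

Merge the first list: 13:40–14:10, 18:20–20:30.
Merge the second list: 08:50–09:00, 09:20–11:00, 12:30–13:10, 19:50–20:10.
A ∪ B = 08:50–09:00, 09:20–11:00, 12:30–13:10, 13:40–14:10, 18:20–20:30.
Total: 10 min + 1 h 40 min + 40 min + 30 min + 2 h 10 min = 5 h 10 min.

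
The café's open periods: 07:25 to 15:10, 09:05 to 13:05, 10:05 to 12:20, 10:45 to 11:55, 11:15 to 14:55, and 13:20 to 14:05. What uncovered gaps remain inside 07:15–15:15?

After merging, the occupied span is 07:25–15:10.
Gaps within 07:15–15:15: 07:15–07:25, 15:10–15:15.

07:15–07:25, 15:10–15:15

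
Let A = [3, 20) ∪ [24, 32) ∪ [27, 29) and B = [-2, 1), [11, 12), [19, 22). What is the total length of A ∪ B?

A, merged: [3, 20), [24, 32).
A ∪ B = [-2, 1), [3, 22), [24, 32).
Total: 3 + 19 + 8 = 30.

30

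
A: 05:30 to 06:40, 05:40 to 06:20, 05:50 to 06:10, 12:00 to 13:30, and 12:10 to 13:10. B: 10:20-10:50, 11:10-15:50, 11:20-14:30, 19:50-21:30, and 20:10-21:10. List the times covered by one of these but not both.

First set merges to 05:30–06:40, 12:00–13:30.
Second set merges to 10:20–10:50, 11:10–15:50, 19:50–21:30.
A but not B: 05:30–06:40.
B but not A: 10:20–10:50, 11:10–12:00, 13:30–15:50, 19:50–21:30.
Combining gives A △ B.

05:30–06:40, 10:20–10:50, 11:10–12:00, 13:30–15:50, 19:50–21:30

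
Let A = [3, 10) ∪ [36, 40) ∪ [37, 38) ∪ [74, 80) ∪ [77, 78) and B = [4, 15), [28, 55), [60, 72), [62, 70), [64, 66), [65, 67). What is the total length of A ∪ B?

First set merges to [3, 10), [36, 40), [74, 80).
Second set merges to [4, 15), [28, 55), [60, 72).
A ∪ B = [3, 15), [28, 55), [60, 72), [74, 80).
Total: 12 + 27 + 12 + 6 = 57.

57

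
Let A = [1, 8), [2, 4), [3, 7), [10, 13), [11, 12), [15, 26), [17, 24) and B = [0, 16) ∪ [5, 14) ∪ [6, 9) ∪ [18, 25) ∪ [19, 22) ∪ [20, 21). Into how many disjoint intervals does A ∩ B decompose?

First set merges to [1, 8), [10, 13), [15, 26).
Second set merges to [0, 16), [18, 25).
A ∩ B = [1, 8), [10, 13), [15, 16), [18, 25).
That is 4 disjoint pieces.

4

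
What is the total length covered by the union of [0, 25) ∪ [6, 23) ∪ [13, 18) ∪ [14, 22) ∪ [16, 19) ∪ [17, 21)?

25

Merged: [0, 25).
Length: 25.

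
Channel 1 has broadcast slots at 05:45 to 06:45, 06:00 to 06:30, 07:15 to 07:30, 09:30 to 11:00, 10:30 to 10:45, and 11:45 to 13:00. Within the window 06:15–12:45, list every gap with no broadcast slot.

06:45–07:15, 07:30–09:30, 11:00–11:45

Covered (merged): 05:45–06:45, 07:15–07:30, 09:30–11:00, 11:45–13:00.
Complement within 06:15–12:45: 06:45–07:15, 07:30–09:30, 11:00–11:45.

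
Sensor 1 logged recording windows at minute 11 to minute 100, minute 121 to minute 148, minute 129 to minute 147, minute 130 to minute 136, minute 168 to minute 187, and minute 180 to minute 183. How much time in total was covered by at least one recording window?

135 minutes

Merged: minute 11 to minute 100, minute 121 to minute 148, minute 168 to minute 187.
Lengths: 89 minutes + 27 minutes + 19 minutes = 135 minutes.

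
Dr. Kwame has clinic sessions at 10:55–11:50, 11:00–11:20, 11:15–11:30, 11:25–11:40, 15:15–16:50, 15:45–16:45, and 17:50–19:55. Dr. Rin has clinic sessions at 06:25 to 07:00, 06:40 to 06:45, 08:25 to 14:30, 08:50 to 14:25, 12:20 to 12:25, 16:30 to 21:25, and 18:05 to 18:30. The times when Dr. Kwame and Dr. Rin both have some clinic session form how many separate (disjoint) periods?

Merge the first list: 10:55–11:50, 15:15–16:50, 17:50–19:55.
Merge the second list: 06:25–07:00, 08:25–14:30, 16:30–21:25.
A ∩ B = 10:55–11:50, 16:30–16:50, 17:50–19:55.
That is 3 disjoint pieces.

3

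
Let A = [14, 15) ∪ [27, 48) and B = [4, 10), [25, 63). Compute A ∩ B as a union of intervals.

[14, 15) falls entirely outside B.
[27, 48) overlaps B on [27, 48).

[27, 48)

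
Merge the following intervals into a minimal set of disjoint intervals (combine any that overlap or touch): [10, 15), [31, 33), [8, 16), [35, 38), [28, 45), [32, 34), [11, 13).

[8, 16) ∪ [28, 45)

Sort by start: [8, 16), [10, 15), [11, 13), [28, 45), [31, 33), [32, 34), [35, 38).
[10, 15) overlaps/touches [8, 16) → extend to [8, 16).
[11, 13) overlaps/touches [8, 16) → extend to [8, 16).
[28, 45) is disjoint → start new block.
[31, 33) overlaps/touches [28, 45) → extend to [28, 45).
[32, 34) overlaps/touches [28, 45) → extend to [28, 45).
[35, 38) overlaps/touches [28, 45) → extend to [28, 45).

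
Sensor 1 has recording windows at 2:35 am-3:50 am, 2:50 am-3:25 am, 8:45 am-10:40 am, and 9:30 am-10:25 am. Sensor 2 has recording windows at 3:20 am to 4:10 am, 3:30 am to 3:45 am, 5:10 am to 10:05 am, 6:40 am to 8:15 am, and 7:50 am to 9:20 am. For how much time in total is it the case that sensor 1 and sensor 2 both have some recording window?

A, merged: 2:35 am-3:50 am, 8:45 am-10:40 am.
B, merged: 3:20 am-4:10 am, 5:10 am-10:05 am.
A ∩ B = 3:20 am-3:50 am, 8:45 am-10:05 am.
Total: 30 min + 1 h 20 min = 1 h 50 min.

1 h 50 min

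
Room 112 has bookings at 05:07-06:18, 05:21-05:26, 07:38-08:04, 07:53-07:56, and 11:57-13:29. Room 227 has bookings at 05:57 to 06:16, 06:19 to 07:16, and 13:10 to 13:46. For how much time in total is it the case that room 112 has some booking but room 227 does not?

A, merged: 05:07-06:18, 07:38-08:04, 11:57-13:29.
A \ B = 05:07-05:57, 06:16-06:18, 07:38-08:04, 11:57-13:10.
Total: 50 min + 2 min + 26 min + 1 h 13 min = 2 h 31 min.

2 h 31 min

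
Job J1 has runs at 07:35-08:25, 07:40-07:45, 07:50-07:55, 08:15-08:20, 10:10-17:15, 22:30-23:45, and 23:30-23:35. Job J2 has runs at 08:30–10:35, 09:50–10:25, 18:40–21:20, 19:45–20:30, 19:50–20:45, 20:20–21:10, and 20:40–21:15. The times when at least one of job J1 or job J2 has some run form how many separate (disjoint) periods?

4

First set merges to 07:35–08:25, 10:10–17:15, 22:30–23:45.
Second set merges to 08:30–10:35, 18:40–21:20.
A ∪ B = 07:35–08:25, 08:30–17:15, 18:40–21:20, 22:30–23:45.
That is 4 disjoint pieces.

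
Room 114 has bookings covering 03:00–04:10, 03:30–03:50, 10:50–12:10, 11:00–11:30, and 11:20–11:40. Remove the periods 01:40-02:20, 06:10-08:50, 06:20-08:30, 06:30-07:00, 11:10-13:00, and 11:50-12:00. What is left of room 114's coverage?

03:00–04:10, 10:50–11:10

A, merged: 03:00–04:10, 10:50–12:10.
B, merged: 01:40–02:20, 06:10–08:50, 11:10–13:00.
03:00–04:10 is untouched.
10:50–12:10 with B removed leaves 10:50–11:10.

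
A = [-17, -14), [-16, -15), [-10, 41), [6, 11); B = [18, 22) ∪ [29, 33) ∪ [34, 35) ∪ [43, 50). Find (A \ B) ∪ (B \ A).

Merge the first list: [-17, -14), [-10, 41).
A \ B = [-17, -14), [-10, 18), [22, 29), [33, 34), [35, 41).
B \ A = [43, 50).
Union of the two gives the symmetric difference.

[-17, -14) ∪ [-10, 18) ∪ [22, 29) ∪ [33, 34) ∪ [35, 41) ∪ [43, 50)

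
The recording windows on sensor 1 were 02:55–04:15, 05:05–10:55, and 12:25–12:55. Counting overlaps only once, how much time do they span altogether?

Merged: 02:55–04:15, 05:05–10:55, 12:25–12:55.
Lengths: 1 h 20 min + 5 h 50 min + 30 min = 7 h 40 min.

7 h 40 min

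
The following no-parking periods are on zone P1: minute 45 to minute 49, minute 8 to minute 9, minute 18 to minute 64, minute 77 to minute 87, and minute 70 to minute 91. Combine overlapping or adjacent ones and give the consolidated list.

Sort by start: minute 8 to minute 9, minute 18 to minute 64, minute 45 to minute 49, minute 70 to minute 91, minute 77 to minute 87.
minute 18 to minute 64 is disjoint → start new block.
minute 45 to minute 49 overlaps/touches minute 18 to minute 64 → extend to minute 18 to minute 64.
minute 70 to minute 91 is disjoint → start new block.
minute 77 to minute 87 overlaps/touches minute 70 to minute 91 → extend to minute 70 to minute 91.

minute 8 to minute 9, minute 18 to minute 64, minute 70 to minute 91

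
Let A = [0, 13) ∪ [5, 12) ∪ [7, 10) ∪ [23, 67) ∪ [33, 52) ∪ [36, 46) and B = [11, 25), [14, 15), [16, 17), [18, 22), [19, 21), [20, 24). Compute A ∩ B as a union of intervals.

Merge the first list: [0, 13), [23, 67).
Merge the second list: [11, 25).
[0, 13) overlaps B on [11, 13).
[23, 67) overlaps B on [23, 25).

[11, 13) ∪ [23, 25)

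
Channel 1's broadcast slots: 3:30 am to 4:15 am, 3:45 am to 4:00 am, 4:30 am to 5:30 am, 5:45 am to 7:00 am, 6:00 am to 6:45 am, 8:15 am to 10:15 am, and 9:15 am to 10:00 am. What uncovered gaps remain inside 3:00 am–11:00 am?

3:00 am-3:30 am, 4:15 am-4:30 am, 5:30 am-5:45 am, 7:00 am-8:15 am, 10:15 am-11:00 am

Covered (merged): 3:30 am-4:15 am, 4:30 am-5:30 am, 5:45 am-7:00 am, 8:15 am-10:15 am.
Uncovered inside 3:00 am-11:00 am: 3:00 am-3:30 am, 4:15 am-4:30 am, 5:30 am-5:45 am, 7:00 am-8:15 am, 10:15 am-11:00 am.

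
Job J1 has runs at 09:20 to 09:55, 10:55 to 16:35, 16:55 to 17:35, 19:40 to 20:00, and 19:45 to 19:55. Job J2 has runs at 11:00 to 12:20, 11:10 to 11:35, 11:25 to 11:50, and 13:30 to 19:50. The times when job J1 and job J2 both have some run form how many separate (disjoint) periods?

Merge the first list: 09:20-09:55, 10:55-16:35, 16:55-17:35, 19:40-20:00.
Merge the second list: 11:00-12:20, 13:30-19:50.
A ∩ B = 11:00-12:20, 13:30-16:35, 16:55-17:35, 19:40-19:50.
That is 4 disjoint pieces.

4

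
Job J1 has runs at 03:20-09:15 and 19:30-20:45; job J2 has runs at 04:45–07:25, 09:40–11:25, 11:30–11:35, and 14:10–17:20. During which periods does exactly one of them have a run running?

A but not B: 03:20–04:45, 07:25–09:15, 19:30–20:45.
B but not A: 09:40–11:25, 11:30–11:35, 14:10–17:20.
Combining gives A △ B.

03:20–04:45, 07:25–09:15, 09:40–11:25, 11:30–11:35, 14:10–17:20, 19:30–20:45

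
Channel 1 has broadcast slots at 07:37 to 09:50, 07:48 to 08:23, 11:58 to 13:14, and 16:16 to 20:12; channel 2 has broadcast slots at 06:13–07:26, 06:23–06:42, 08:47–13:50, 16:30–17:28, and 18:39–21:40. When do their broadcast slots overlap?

A, merged: 07:37-09:50, 11:58-13:14, 16:16-20:12.
B, merged: 06:13-07:26, 08:47-13:50, 16:30-17:28, 18:39-21:40.
07:37-09:50 ∩ B → 08:47-09:50.
11:58-13:14 ∩ B → 11:58-13:14.
16:16-20:12 ∩ B → 16:30-17:28, 18:39-20:12.

08:47-09:50, 11:58-13:14, 16:30-17:28, 18:39-20:12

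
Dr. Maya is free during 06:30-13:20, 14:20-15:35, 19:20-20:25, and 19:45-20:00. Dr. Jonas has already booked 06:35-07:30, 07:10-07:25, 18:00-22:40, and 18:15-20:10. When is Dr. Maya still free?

First set merges to 06:30-13:20, 14:20-15:35, 19:20-20:25.
Second set merges to 06:35-07:30, 18:00-22:40.
06:30-13:20 minus B → 06:30-06:35, 07:30-13:20.
14:20-15:35: no B overlap → unchanged.
19:20-20:25: fully covered by B → removed.

06:30-06:35, 07:30-13:20, 14:20-15:35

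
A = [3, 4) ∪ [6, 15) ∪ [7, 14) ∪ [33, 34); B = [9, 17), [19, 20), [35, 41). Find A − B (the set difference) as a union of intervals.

Merge the first list: [3, 4), [6, 15), [33, 34).
[3, 4) is untouched.
[6, 15) with B removed leaves [6, 9).
[33, 34) is untouched.

[3, 4) ∪ [6, 9) ∪ [33, 34)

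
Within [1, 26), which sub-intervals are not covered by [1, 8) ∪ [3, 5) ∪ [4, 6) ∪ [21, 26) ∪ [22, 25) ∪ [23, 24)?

[8, 21)

Covered (merged): [1, 8), [21, 26).
Complement within [1, 26): [8, 21).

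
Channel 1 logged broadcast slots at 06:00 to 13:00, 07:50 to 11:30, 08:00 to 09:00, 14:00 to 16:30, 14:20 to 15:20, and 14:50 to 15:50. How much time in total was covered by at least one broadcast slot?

Merged: 06:00–13:00, 14:00–16:30.
Lengths: 7 h + 2 h 30 min = 9 h 30 min.

9 h 30 min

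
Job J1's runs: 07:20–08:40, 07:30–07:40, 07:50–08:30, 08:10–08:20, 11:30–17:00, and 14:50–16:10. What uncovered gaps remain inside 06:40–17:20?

After merging, the occupied span is 07:20–08:40, 11:30–17:00.
Gaps within 06:40–17:20: 06:40–07:20, 08:40–11:30, 17:00–17:20.

06:40–07:20, 08:40–11:30, 17:00–17:20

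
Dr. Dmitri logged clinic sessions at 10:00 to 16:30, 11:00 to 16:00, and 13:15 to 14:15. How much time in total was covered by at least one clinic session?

6 h 30 min

Merged: 10:00–16:30.
Length: 6 h 30 min.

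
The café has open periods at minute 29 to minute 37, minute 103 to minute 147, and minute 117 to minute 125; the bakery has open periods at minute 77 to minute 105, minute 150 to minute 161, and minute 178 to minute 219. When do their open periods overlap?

minute 103 to minute 105

A, merged: minute 29 to minute 37, minute 103 to minute 147.
minute 29 to minute 37 falls entirely outside B.
minute 103 to minute 147 overlaps B on minute 103 to minute 105.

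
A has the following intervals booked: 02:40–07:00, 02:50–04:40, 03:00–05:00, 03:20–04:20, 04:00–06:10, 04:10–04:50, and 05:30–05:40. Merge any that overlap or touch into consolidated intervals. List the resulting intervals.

02:50–04:40 overlaps/touches 02:40–07:00 → extend to 02:40–07:00.
03:00–05:00 overlaps/touches 02:40–07:00 → extend to 02:40–07:00.
03:20–04:20 overlaps/touches 02:40–07:00 → extend to 02:40–07:00.
04:00–06:10 overlaps/touches 02:40–07:00 → extend to 02:40–07:00.
04:10–04:50 overlaps/touches 02:40–07:00 → extend to 02:40–07:00.
05:30–05:40 overlaps/touches 02:40–07:00 → extend to 02:40–07:00.

02:40–07:00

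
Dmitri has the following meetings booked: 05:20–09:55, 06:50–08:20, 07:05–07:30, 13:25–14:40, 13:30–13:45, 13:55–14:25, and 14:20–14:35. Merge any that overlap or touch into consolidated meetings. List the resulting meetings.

05:20-09:55, 13:25-14:40

06:50-08:20 overlaps/touches 05:20-09:55 → extend to 05:20-09:55.
07:05-07:30 overlaps/touches 05:20-09:55 → extend to 05:20-09:55.
13:25-14:40 is disjoint → start new block.
13:30-13:45 overlaps/touches 13:25-14:40 → extend to 13:25-14:40.
13:55-14:25 overlaps/touches 13:25-14:40 → extend to 13:25-14:40.
14:20-14:35 overlaps/touches 13:25-14:40 → extend to 13:25-14:40.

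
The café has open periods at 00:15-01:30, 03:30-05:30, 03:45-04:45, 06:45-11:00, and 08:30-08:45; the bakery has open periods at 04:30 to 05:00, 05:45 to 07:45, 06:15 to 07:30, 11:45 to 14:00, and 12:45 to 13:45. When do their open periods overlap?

Merge the first list: 00:15–01:30, 03:30–05:30, 06:45–11:00.
Merge the second list: 04:30–05:00, 05:45–07:45, 11:45–14:00.
00:15–01:30: no overlap with the second set.
03:30–05:30 meets the second set on 04:30–05:00.
06:45–11:00 meets the second set on 06:45–07:45.

04:30–05:00, 06:45–07:45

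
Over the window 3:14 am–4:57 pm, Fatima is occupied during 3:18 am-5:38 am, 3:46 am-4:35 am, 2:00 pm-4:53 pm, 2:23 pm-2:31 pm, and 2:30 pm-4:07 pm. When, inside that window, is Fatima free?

3:14 am–3:18 am, 5:38 am–2:00 pm, 4:53 pm–4:57 pm

Covered (merged): 3:18 am–5:38 am, 2:00 pm–4:53 pm.
Complement within 3:14 am–4:57 pm: 3:14 am–3:18 am, 5:38 am–2:00 pm, 4:53 pm–4:57 pm.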